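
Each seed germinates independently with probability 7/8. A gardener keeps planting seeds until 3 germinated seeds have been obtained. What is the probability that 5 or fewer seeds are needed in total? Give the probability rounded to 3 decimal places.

Finishing within 5 seeds ⇔ at least 3 successes in the first 5. With X ~ Binomial(5, 0.875), P(Y ≤ 5) = 1 − P(X ≤ 2).
  k=0: C(5,0)·0.875^0·0.125^5 = 0.00003
  k=1: C(5,1)·0.875^1·0.125^4 = 0.00107
  k=2: C(5,2)·0.875^2·0.125^3 = 0.01495
1 − 0.01605 = 0.98395

0.984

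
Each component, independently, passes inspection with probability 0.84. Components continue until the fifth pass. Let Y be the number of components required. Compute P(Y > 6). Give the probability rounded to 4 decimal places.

Needing more than 6 components ⇔ fewer than 5 successes in the first 6. With X ~ Binomial(6, 0.84), P(Y > 6) = P(X ≤ 4).
  k=0: C(6,0)·0.84^0·0.16^6 = 0.000017
  k=1: C(6,1)·0.84^1·0.16^5 = 0.000528
  k=2: C(6,2)·0.84^2·0.16^4 = 0.006936
  k=3: C(6,3)·0.84^3·0.16^3 = 0.048554
  k=4: C(6,4)·0.84^4·0.16^2 = 0.191183
P(X ≤ 4) = 0.247219

0.2472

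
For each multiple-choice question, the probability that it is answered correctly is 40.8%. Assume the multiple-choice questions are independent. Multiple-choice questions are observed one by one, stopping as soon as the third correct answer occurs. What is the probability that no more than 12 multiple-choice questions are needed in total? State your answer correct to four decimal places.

0.9247

Finishing within 12 multiple-choice questions ⇔ at least 3 successes in the first 12. With X ~ Binomial(12, 0.408), P(Y ≤ 12) = 1 − P(X ≤ 2).
  k=0: C(12,0)·0.408^0·0.592^12 = 0.001853
  k=1: C(12,1)·0.408^1·0.592^11 = 0.015324
  k=2: C(12,2)·0.408^2·0.592^10 = 0.058087
1 − 0.075265 = 0.924735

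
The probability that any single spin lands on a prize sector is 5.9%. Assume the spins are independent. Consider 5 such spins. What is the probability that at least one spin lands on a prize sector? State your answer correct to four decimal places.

P(at least one) = 1 − P(none) = 1 − (1 − 0.059)^5
= 1 − 0.737816 = 0.262184

0.2622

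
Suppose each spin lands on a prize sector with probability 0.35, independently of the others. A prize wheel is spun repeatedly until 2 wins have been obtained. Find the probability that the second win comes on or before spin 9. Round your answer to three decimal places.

Finishing within 9 spins ⇔ at least 2 successes in the first 9. With X ~ Binomial(9, 0.35), P(Y ≤ 9) = 1 − P(X ≤ 1).
  k=0: C(9,0)·0.35^0·0.65^9 = 0.02071
  k=1: C(9,1)·0.35^1·0.65^8 = 0.10037
1 − 0.12109 = 0.87891

0.879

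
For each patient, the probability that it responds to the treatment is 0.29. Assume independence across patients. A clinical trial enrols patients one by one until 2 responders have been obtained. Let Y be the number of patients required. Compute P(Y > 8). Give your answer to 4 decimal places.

Needing more than 8 patients ⇔ fewer than 2 successes in the first 8. With X ~ Binomial(8, 0.29), P(Y > 8) = P(X ≤ 1).
  k=0: C(8,0)·0.29^0·0.71^8 = 0.064575
  k=1: C(8,1)·0.29^1·0.71^7 = 0.211007
P(X ≤ 1) = 0.275582

0.2756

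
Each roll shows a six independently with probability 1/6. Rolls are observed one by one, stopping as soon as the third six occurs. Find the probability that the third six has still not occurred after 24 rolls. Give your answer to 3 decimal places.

Needing more than 24 rolls ⇔ fewer than 3 successes in the first 24. With X ~ Binomial(24, 0.166667), P(Y > 24) = P(X ≤ 2).
  k=0: C(24,0)·0.166667^0·0.833333^24 = 0.01258
  k=1: C(24,1)·0.166667^1·0.833333^23 = 0.06038
  k=2: C(24,2)·0.166667^2·0.833333^22 = 0.13887
P(X ≤ 2) = 0.21183

0.212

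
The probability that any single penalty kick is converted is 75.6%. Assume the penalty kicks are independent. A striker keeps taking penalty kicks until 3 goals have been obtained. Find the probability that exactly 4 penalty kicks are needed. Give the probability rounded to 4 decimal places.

0.3163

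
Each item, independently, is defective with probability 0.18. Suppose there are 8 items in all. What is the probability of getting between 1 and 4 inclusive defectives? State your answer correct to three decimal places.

X ~ Binomial(8, 0.18); P(1 ≤ X ≤ 4) = Σ C(8,k) p^k (1−p)^(8−k) over k:
  k=1: C(8,1)·0.18^1·0.82^7 = 0.35897
  k=2: C(8,2)·0.18^2·0.82^6 = 0.27579
  k=3: C(8,3)·0.18^3·0.82^5 = 0.12108
  k=4: C(8,4)·0.18^4·0.82^4 = 0.03322
Total = 0.78907

0.789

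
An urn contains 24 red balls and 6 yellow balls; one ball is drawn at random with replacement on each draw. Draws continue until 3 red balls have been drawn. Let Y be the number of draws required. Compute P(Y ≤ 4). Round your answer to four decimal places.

0.8192

Finishing within 4 draws ⇔ at least 3 successes in the first 4. With X ~ Binomial(4, 0.80), P(Y ≤ 4) = 1 − P(X ≤ 2).
  k=0: C(4,0)·0.80^0·0.20^4 = 0.001600
  k=1: C(4,1)·0.80^1·0.20^3 = 0.025600
  k=2: C(4,2)·0.80^2·0.20^2 = 0.153600
1 − 0.180800 = 0.819200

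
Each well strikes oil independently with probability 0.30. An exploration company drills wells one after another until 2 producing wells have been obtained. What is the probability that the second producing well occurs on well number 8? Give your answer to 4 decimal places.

0.0741

Y = trial on which the second success occurs; negative binomial, r=2, p=0.30.
P(Y=8) = C(7,1) · p^2 · (1−p)^6
= 7 · 0.09 · 0.11765 = 0.074119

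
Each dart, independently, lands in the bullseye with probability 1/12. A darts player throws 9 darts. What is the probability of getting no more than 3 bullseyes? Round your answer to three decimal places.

X ~ Binomial(9, 0.083333); P(X ≤ 3) = Σ C(9,k) p^k (1−p)^(9−k) over k:
  k=0: C(9,0)·0.083333^0·0.916667^9 = 0.45699
  k=1: C(9,1)·0.083333^1·0.916667^8 = 0.37390
  k=2: C(9,2)·0.083333^2·0.916667^7 = 0.13596
  k=3: C(9,3)·0.083333^3·0.916667^6 = 0.02884
Total = 0.99569

0.996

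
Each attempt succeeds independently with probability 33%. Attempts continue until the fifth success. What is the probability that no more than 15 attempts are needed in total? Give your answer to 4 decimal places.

Finishing within 15 attempts ⇔ at least 5 successes in the first 15. With X ~ Binomial(15, 0.33), P(Y ≤ 15) = 1 − P(X ≤ 4).
  k=0: C(15,0)·0.33^0·0.67^15 = 0.002461
  k=1: C(15,1)·0.33^1·0.67^14 = 0.018182
  k=2: C(15,2)·0.33^2·0.67^13 = 0.062689
  k=3: C(15,3)·0.33^3·0.67^12 = 0.133798
  k=4: C(15,4)·0.33^4·0.67^11 = 0.197702
1 − 0.414833 = 0.585167

0.5852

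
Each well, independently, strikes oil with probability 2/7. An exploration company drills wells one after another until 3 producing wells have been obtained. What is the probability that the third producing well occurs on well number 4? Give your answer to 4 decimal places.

0.0500

Y = trial on which the third success occurs; negative binomial, r=3, p=0.285714.
P(Y=4) = C(3,2) · p^3 · (1−p)^1
= 3 · 0.023324 · 0.71429 = 0.049979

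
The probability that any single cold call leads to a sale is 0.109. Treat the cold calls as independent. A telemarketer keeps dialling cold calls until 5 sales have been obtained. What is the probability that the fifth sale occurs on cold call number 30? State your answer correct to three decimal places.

0.020

Y = trial on which the fifth success occurs; negative binomial, r=5, p=0.109.
P(Y=30) = C(29,4) · p^5 · (1−p)^25
= 23751 · 1.5386e-05 · 0.05584 = 0.02041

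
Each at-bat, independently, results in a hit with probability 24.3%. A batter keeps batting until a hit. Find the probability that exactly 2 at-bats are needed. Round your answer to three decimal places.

Geometric (trials to first success), p = 0.243.
P(Y = 2) = (1−p)^1 · p = 0.757 · 0.243 = 0.18395

0.184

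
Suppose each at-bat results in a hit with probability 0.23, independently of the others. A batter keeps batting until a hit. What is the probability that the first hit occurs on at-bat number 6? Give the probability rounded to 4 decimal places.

0.0623

Geometric (trials to first success), p = 0.23.
P(Y = 6) = (1−p)^5 · p = 0.27068 · 0.23 = 0.062256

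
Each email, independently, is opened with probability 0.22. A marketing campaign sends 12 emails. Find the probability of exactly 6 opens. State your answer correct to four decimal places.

X ~ Binomial(n=12, p=0.22).
P(X=6) = C(12,6) · p^6 · (1−p)^6
= 924 · 0.00011338 · 0.2252 = 0.023593

0.0236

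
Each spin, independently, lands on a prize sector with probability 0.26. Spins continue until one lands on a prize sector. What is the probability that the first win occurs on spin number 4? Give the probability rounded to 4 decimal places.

Geometric (trials to first success), p = 0.26.
P(Y = 4) = (1−p)^3 · p = 0.40522 · 0.26 = 0.105358

0.1054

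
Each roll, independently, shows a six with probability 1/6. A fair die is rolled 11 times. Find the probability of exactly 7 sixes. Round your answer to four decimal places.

X ~ Binomial(n=11, p=0.166667).
P(X=7) = C(11,7) · p^7 · (1−p)^4
= 330 · 3.5722e-06 · 0.48225 = 0.000568

0.0006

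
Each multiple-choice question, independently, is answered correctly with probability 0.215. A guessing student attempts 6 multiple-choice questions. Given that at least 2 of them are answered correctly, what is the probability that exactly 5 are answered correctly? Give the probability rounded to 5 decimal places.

0.00567

X ~ Binomial(6, 0.215). Want P(X=5 | X≥2) = P(X=5) / P(X≥2).
P(X=5) = C(6,5)·0.215^5·0.785^1 = 0.0021638
P(X≥2) = 1 − 0.2340011 − 0.3845369 = 0.3814620
Ratio = 0.0021638 / 0.3814620 = 0.0056723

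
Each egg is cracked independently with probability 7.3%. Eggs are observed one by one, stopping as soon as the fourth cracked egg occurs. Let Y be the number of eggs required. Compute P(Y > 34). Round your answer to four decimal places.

Needing more than 34 eggs ⇔ fewer than 4 successes in the first 34. With X ~ Binomial(34, 0.073), P(Y > 34) = P(X ≤ 3).
  k=0: C(34,0)·0.073^0·0.927^34 = 0.075982
  k=1: C(34,1)·0.073^1·0.927^33 = 0.203438
  k=2: C(34,2)·0.073^2·0.927^32 = 0.264338
  k=3: C(34,3)·0.073^3·0.927^31 = 0.222040
P(X ≤ 3) = 0.765799

0.7658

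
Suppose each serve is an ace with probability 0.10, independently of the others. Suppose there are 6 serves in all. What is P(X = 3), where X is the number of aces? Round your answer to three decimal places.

X ~ Binomial(n=6, p=0.10).
P(X=3) = C(6,3) · p^3 · (1−p)^3
= 20 · 0.001 · 0.729 = 0.01458

0.015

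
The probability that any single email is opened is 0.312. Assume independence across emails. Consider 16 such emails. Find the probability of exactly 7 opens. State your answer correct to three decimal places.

0.114

X ~ Binomial(n=16, p=0.312).
P(X=7) = C(16,7) · p^7 · (1−p)^9
= 11440 · 0.00028779 · 0.034538 = 0.11371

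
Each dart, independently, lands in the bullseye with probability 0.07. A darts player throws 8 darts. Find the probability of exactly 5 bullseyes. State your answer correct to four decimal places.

0.0001

X ~ Binomial(n=8, p=0.07).
P(X=5) = C(8,5) · p^5 · (1−p)^3
= 56 · 1.6807e-06 · 0.80436 = 0.000076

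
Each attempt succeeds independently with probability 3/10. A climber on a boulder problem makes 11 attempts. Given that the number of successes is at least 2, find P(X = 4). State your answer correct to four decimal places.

0.2482

X ~ Binomial(11, 0.30). Want P(X=4 | X≥2) = P(X=4) / P(X≥2).
P(X=4) = C(11,4)·0.30^4·0.70^7 = 0.220133
P(X≥2) = 1 − 0.019773 − 0.093217 = 0.887010
Ratio = 0.220133 / 0.887010 = 0.248174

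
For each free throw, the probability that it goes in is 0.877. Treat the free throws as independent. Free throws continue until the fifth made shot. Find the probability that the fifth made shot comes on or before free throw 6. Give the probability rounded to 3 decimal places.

0.838

Finishing within 6 free throws ⇔ at least 5 successes in the first 6. With X ~ Binomial(6, 0.877), P(Y ≤ 6) = 1 − P(X ≤ 4).
  k=0: C(6,0)·0.877^0·0.123^6 = 0.00000
  k=1: C(6,1)·0.877^1·0.123^5 = 0.00015
  k=2: C(6,2)·0.877^2·0.123^4 = 0.00264
  k=3: C(6,3)·0.877^3·0.123^3 = 0.02510
  k=4: C(6,4)·0.877^4·0.123^2 = 0.13425
1 − 0.16214 = 0.83786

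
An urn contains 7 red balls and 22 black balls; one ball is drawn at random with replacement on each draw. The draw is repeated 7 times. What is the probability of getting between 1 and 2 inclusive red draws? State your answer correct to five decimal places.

0.62949

X ~ Binomial(7, 0.241379); P(1 ≤ X ≤ 2) = Σ C(7,k) p^k (1−p)^(7−k) over k:
  k=1: C(7,1)·0.241379^1·0.758621^6 = 0.3220670
  k=2: C(7,2)·0.241379^2·0.758621^5 = 0.3074276
Total = 0.6294945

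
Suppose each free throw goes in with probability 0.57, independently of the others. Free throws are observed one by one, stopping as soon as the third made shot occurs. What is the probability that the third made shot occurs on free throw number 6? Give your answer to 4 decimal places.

Y = trial on which the third success occurs; negative binomial, r=3, p=0.57.
P(Y=6) = C(5,2) · p^3 · (1−p)^3
= 10 · 0.18519 · 0.079507 = 0.147241

0.1472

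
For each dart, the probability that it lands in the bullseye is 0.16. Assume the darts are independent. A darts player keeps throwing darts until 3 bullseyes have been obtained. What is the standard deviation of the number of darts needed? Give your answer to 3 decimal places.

Y = total darts until the third success; negative binomial with r=3, p=0.16.
SD(Y) = √[r(1−p)/p²] = √(98.43750) = 9.92157

9.922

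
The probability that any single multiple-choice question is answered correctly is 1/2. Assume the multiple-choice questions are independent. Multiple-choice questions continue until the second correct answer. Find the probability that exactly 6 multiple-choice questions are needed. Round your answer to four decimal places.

0.0781

Y = trial on which the second success occurs; negative binomial, r=2, p=0.50.
P(Y=6) = C(5,1) · p^2 · (1−p)^4
= 5 · 0.25 · 0.0625 = 0.078125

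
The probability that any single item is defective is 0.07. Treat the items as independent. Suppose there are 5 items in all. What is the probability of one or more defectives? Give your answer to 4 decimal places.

0.3043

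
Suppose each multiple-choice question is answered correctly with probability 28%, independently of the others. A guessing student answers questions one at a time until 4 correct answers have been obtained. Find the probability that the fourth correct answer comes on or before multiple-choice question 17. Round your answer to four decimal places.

0.7440

Finishing within 17 multiple-choice questions ⇔ at least 4 successes in the first 17. With X ~ Binomial(17, 0.28), P(Y ≤ 17) = 1 − P(X ≤ 3).
  k=0: C(17,0)·0.28^0·0.72^17 = 0.003755
  k=1: C(17,1)·0.28^1·0.72^16 = 0.024827
  k=2: C(17,2)·0.28^2·0.72^15 = 0.077240
  k=3: C(17,3)·0.28^3·0.72^14 = 0.150189
1 − 0.256011 = 0.743989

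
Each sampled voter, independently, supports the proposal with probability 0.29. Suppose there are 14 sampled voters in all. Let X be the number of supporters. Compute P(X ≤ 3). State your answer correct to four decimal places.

0.3863

X ~ Binomial(14, 0.29); P(X ≤ 3) = Σ C(14,k) p^k (1−p)^(14−k) over k:
  k=0: C(14,0)·0.29^0·0.71^14 = 0.008272
  k=1: C(14,1)·0.29^1·0.71^13 = 0.047303
  k=2: C(14,2)·0.29^2·0.71^12 = 0.125585
  k=3: C(14,3)·0.29^3·0.71^11 = 0.205181
Total = 0.386341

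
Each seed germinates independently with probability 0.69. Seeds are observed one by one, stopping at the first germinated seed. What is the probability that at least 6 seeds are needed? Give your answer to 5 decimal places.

0.00286

Y = number of seeds to the first success; geometric, p = 0.69.
P(Y > 5) = P(first 5 all fail) = (1−p)^5 = 0.0028629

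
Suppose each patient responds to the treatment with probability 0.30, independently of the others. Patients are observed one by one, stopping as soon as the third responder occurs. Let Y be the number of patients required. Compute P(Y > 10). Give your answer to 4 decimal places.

Needing more than 10 patients ⇔ fewer than 3 successes in the first 10. With X ~ Binomial(10, 0.30), P(Y > 10) = P(X ≤ 2).
  k=0: C(10,0)·0.30^0·0.70^10 = 0.028248
  k=1: C(10,1)·0.30^1·0.70^9 = 0.121061
  k=2: C(10,2)·0.30^2·0.70^8 = 0.233474
P(X ≤ 2) = 0.382783

0.3828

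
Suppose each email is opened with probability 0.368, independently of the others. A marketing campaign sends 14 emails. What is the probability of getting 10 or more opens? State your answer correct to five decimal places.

0.00906

X ~ Binomial(14, 0.368); P(X ≥ 10) = Σ C(14,k) p^k (1−p)^(14−k) over k:
  k=10: C(14,10)·0.368^10·0.632^4 = 0.0072741
  k=11: C(14,11)·0.368^11·0.632^3 = 0.0015402
  k=12: C(14,12)·0.368^12·0.632^2 = 0.0002242
  k=13: C(14,13)·0.368^13·0.632^1 = 0.0000201
  k=14: C(14,14)·0.368^14·0.632^0 = 0.0000008
Total = 0.0090595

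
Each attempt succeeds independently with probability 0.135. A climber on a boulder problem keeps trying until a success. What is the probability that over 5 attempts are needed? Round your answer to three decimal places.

Y = number of attempts to the first success; geometric, p = 0.135.
P(Y > 5) = P(first 5 all fail) = (1−p)^5 = 0.48426

0.484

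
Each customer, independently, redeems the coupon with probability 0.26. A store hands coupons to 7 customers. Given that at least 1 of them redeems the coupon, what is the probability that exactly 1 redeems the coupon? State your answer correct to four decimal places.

0.3402

X ~ Binomial(7, 0.26). Want P(X=1 | X≥1) = P(X=1) / P(X≥1).
P(X=1) = C(7,1)·0.26^1·0.74^6 = 0.298856
P(X≥1) = 1 − 0.121513 = 0.878487
Ratio = 0.298856 / 0.878487 = 0.340194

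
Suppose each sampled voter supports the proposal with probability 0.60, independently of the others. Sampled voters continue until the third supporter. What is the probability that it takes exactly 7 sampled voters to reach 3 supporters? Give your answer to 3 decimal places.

Y = trial on which the third success occurs; negative binomial, r=3, p=0.60.
P(Y=7) = C(6,2) · p^3 · (1−p)^4
= 15 · 0.216 · 0.0256 = 0.08294

0.083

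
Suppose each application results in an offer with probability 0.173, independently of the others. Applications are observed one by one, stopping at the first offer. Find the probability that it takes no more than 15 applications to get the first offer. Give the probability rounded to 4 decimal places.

Y = number of applications to the first success; geometric, p = 0.173.
P(Y ≤ 15) = 1 − (1−p)^15 = 1 − 0.057887 = 0.942113

0.9421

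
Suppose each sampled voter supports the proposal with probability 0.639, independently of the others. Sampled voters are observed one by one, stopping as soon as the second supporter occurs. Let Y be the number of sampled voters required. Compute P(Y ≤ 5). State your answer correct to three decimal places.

Finishing within 5 sampled voters ⇔ at least 2 successes in the first 5. With X ~ Binomial(5, 0.639), P(Y ≤ 5) = 1 − P(X ≤ 1).
  k=0: C(5,0)·0.639^0·0.361^5 = 0.00613
  k=1: C(5,1)·0.639^1·0.361^4 = 0.05426
1 − 0.06039 = 0.93961

0.940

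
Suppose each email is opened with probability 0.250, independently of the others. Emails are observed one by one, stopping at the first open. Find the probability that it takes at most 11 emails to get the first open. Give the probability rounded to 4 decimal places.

0.9578

Y = number of emails to the first success; geometric, p = 0.25.
P(Y ≤ 11) = 1 − (1−p)^11 = 1 − 0.042235 = 0.957765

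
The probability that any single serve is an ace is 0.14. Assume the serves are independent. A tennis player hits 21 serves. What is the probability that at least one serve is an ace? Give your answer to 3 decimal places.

P(at least one) = 1 − P(none) = 1 − (1 − 0.14)^21
= 1 − 0.04212 = 0.95788

0.958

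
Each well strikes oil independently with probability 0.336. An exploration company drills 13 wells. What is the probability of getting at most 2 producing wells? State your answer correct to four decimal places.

0.1344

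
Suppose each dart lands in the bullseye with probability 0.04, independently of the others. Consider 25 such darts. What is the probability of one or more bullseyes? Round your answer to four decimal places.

0.6396

P(at least one) = 1 − P(none) = 1 − (1 − 0.04)^25
= 1 − 0.360397 = 0.639603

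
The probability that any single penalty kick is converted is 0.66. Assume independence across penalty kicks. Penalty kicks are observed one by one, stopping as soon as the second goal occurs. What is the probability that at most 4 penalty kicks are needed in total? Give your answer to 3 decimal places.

Finishing within 4 penalty kicks ⇔ at least 2 successes in the first 4. With X ~ Binomial(4, 0.66), P(Y ≤ 4) = 1 − P(X ≤ 1).
  k=0: C(4,0)·0.66^0·0.34^4 = 0.01336
  k=1: C(4,1)·0.66^1·0.34^3 = 0.10376
1 − 0.11713 = 0.88287

0.883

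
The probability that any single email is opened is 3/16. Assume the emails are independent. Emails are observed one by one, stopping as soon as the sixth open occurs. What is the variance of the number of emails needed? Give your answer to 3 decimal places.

138.667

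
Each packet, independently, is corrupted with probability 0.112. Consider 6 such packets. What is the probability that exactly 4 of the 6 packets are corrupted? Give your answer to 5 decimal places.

0.00186

X ~ Binomial(n=6, p=0.112).
P(X=4) = C(6,4) · p^4 · (1−p)^2
= 15 · 0.00015735 · 0.78854 = 0.0018612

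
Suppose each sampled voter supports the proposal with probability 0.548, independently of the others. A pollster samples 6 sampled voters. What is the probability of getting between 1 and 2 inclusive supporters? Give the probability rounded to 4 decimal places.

X ~ Binomial(6, 0.548); P(1 ≤ X ≤ 2) = Σ C(6,k) p^k (1−p)^(6−k) over k:
  k=1: C(6,1)·0.548^1·0.452^5 = 0.062033
  k=2: C(6,2)·0.548^2·0.452^4 = 0.188021
Total = 0.250054

0.2501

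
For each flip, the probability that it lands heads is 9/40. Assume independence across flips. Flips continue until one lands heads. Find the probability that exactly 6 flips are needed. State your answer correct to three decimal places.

Geometric (trials to first success), p = 0.225.
P(Y = 6) = (1−p)^5 · p = 0.27958 · 0.225 = 0.06291

0.063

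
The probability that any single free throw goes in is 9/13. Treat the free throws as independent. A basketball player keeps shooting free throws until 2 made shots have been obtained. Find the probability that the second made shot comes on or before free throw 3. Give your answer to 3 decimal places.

0.774

Finishing within 3 free throws ⇔ at least 2 successes in the first 3. With X ~ Binomial(3, 0.692308), P(Y ≤ 3) = 1 − P(X ≤ 1).
  k=0: C(3,0)·0.692308^0·0.307692^3 = 0.02913
  k=1: C(3,1)·0.692308^1·0.307692^2 = 0.19663
1 − 0.22576 = 0.77424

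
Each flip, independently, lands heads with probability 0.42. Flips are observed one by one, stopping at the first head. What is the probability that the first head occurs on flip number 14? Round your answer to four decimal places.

Geometric (trials to first success), p = 0.42.
P(Y = 14) = (1−p)^13 · p = 0.00084055 · 0.42 = 0.000353

0.0004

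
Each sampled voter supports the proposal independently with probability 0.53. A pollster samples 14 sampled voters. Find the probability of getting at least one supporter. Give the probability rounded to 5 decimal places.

0.99997

P(at least one) = 1 − P(none) = 1 − (1 − 0.53)^14
= 1 − 0.0000257 = 0.9999743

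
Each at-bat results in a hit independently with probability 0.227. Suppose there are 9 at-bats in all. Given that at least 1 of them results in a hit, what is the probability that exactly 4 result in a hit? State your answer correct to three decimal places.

X ~ Binomial(9, 0.227). Want P(X=4 | X≥1) = P(X=4) / P(X≥1).
P(X=4) = C(9,4)·0.227^4·0.773^5 = 0.09234
P(X≥1) = 1 − 0.09854 = 0.90146
Ratio = 0.09234 / 0.90146 = 0.10243

0.102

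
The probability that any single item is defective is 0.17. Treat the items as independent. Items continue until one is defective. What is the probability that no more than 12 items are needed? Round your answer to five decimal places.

Y = number of items to the first success; geometric, p = 0.17.
P(Y ≤ 12) = 1 − (1−p)^12 = 1 − 0.1068900 = 0.8931100

0.89311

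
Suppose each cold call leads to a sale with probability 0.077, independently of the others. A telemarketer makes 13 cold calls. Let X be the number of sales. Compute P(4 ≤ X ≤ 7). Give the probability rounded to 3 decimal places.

X ~ Binomial(13, 0.077); P(4 ≤ X ≤ 7) = Σ C(13,k) p^k (1−p)^(13−k) over k:
  k=4: C(13,4)·0.077^4·0.923^9 = 0.01222
  k=5: C(13,5)·0.077^5·0.923^8 = 0.00184
  k=6: C(13,6)·0.077^6·0.923^7 = 0.00020
  k=7: C(13,7)·0.077^7·0.923^6 = 0.00002
Total = 0.01428

0.014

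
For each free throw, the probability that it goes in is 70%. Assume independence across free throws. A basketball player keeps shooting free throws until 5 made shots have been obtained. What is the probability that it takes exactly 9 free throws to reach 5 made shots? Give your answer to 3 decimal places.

0.095

Y = trial on which the fifth success occurs; negative binomial, r=5, p=0.70.
P(Y=9) = C(8,4) · p^5 · (1−p)^4
= 70 · 0.16807 · 0.0081 = 0.09530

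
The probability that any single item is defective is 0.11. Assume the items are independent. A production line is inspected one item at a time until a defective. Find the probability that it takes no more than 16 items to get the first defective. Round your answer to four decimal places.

0.8450

Y = number of items to the first success; geometric, p = 0.11.
P(Y ≤ 16) = 1 − (1−p)^16 = 1 − 0.154967 = 0.845033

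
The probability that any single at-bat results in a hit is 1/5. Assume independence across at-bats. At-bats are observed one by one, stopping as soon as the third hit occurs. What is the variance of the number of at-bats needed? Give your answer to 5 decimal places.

60.00000

Y = total at-bats until the third success; negative binomial with r=3, p=0.20.
Var(Y) = r(1−p)/p² = 3·0.80 / 0.20² = 60.0000000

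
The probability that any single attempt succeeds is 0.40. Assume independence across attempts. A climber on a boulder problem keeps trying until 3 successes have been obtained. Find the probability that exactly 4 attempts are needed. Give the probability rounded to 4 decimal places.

0.1152

Y = trial on which the third success occurs; negative binomial, r=3, p=0.40.
P(Y=4) = C(3,2) · p^3 · (1−p)^1
= 3 · 0.064 · 0.6 = 0.115200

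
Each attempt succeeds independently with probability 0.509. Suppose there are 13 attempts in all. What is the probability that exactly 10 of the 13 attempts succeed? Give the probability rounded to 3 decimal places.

X ~ Binomial(n=13, p=0.509).
P(X=10) = C(13,10) · p^10 · (1−p)^3
= 286 · 0.0011673 · 0.11837 = 0.03952

0.040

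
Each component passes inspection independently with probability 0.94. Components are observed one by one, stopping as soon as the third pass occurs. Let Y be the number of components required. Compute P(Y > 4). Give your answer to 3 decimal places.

Needing more than 4 components ⇔ fewer than 3 successes in the first 4. With X ~ Binomial(4, 0.94), P(Y > 4) = P(X ≤ 2).
  k=0: C(4,0)·0.94^0·0.06^4 = 0.00001
  k=1: C(4,1)·0.94^1·0.06^3 = 0.00081
  k=2: C(4,2)·0.94^2·0.06^2 = 0.01909
P(X ≤ 2) = 0.01991

0.020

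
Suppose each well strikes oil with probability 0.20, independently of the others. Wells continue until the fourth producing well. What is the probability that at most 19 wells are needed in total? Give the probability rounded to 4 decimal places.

0.5449

Finishing within 19 wells ⇔ at least 4 successes in the first 19. With X ~ Binomial(19, 0.20), P(Y ≤ 19) = 1 − P(X ≤ 3).
  k=0: C(19,0)·0.20^0·0.80^19 = 0.014412
  k=1: C(19,1)·0.20^1·0.80^18 = 0.068455
  k=2: C(19,2)·0.20^2·0.80^17 = 0.154023
  k=3: C(19,3)·0.20^3·0.80^16 = 0.218199
1 − 0.455089 = 0.544911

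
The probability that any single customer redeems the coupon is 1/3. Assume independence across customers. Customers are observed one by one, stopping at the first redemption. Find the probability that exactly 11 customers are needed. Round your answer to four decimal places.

0.0058

Geometric (trials to first success), p = 0.333333.
P(Y = 11) = (1−p)^10 · p = 0.017342 · 0.333333 = 0.005781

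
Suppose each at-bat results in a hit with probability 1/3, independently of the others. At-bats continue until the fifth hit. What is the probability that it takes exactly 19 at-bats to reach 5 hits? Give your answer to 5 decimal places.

0.04314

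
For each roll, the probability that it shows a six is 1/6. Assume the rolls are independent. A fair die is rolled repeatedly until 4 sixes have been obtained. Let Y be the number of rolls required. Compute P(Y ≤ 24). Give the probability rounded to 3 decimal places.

Finishing within 24 rolls ⇔ at least 4 successes in the first 24. With X ~ Binomial(24, 0.166667), P(Y ≤ 24) = 1 − P(X ≤ 3).
  k=0: C(24,0)·0.166667^0·0.833333^24 = 0.01258
  k=1: C(24,1)·0.166667^1·0.833333^23 = 0.06038
  k=2: C(24,2)·0.166667^2·0.833333^22 = 0.13887
  k=3: C(24,3)·0.166667^3·0.833333^21 = 0.20368
1 − 0.41551 = 0.58449

0.584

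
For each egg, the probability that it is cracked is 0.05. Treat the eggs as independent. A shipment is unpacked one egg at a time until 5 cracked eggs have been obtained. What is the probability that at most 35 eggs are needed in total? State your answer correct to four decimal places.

0.0290

Finishing within 35 eggs ⇔ at least 5 successes in the first 35. With X ~ Binomial(35, 0.05), P(Y ≤ 35) = 1 − P(X ≤ 4).
  k=0: C(35,0)·0.05^0·0.95^35 = 0.166083
  k=1: C(35,1)·0.05^1·0.95^34 = 0.305943
  k=2: C(35,2)·0.05^2·0.95^33 = 0.273739
  k=3: C(35,3)·0.05^3·0.95^32 = 0.158480
  k=4: C(35,4)·0.05^4·0.95^31 = 0.066729
1 − 0.970974 = 0.029026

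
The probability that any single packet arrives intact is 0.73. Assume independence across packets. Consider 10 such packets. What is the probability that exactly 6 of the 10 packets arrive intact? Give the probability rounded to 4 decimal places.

0.1689

X ~ Binomial(n=10, p=0.73).
P(X=6) = C(10,6) · p^6 · (1−p)^4
= 210 · 0.15133 · 0.0053144 = 0.168893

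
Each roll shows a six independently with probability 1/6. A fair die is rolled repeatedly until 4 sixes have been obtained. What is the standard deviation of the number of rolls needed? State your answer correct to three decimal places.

10.954

Y = total rolls until the fourth success; negative binomial with r=4, p=0.166667.
SD(Y) = √[r(1−p)/p²] = √(120.00000) = 10.95445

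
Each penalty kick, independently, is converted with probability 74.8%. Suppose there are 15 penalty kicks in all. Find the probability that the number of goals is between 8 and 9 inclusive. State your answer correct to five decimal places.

0.13465

X ~ Binomial(15, 0.748); P(8 ≤ X ≤ 9) = Σ C(15,k) p^k (1−p)^(15−k) over k:
  k=8: C(15,8)·0.748^8·0.252^7 = 0.0406973
  k=9: C(15,9)·0.748^9·0.252^6 = 0.0939554
Total = 0.1346526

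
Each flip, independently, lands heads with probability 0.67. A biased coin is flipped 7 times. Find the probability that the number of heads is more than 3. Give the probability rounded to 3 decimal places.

0.832

X ~ Binomial(7, 0.67); P(X ≥ 4) = Σ C(7,k) p^k (1−p)^(7−k) over k:
  k=4: C(7,4)·0.67^4·0.33^3 = 0.25346
  k=5: C(7,5)·0.67^5·0.33^2 = 0.30876
  k=6: C(7,6)·0.67^6·0.33^1 = 0.20896
  k=7: C(7,7)·0.67^7·0.33^0 = 0.06061
Total = 0.83179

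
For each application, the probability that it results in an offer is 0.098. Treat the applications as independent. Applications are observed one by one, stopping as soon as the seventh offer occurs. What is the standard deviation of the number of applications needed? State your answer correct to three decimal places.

25.640

Y = total applications until the seventh success; negative binomial with r=7, p=0.098.
SD(Y) = √[r(1−p)/p²] = √(657.43440) = 25.64048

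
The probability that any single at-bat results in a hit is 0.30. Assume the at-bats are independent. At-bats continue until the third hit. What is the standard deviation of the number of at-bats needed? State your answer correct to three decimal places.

4.830

Y = total at-bats until the third success; negative binomial with r=3, p=0.30.
SD(Y) = √[r(1−p)/p²] = √(23.33333) = 4.83046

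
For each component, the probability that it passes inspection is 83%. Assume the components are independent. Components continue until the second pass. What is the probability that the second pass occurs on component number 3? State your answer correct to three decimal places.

0.234

Y = trial on which the second success occurs; negative binomial, r=2, p=0.83.
P(Y=3) = C(2,1) · p^2 · (1−p)^1
= 2 · 0.6889 · 0.17 = 0.23423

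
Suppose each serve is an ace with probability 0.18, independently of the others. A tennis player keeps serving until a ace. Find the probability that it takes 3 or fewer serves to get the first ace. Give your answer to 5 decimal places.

0.44863

Y = number of serves to the first success; geometric, p = 0.18.
P(Y ≤ 3) = 1 − (1−p)^3 = 1 − 0.5513680 = 0.4486320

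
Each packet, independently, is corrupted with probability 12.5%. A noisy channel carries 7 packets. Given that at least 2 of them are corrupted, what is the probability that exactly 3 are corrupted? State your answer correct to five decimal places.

0.18672

X ~ Binomial(7, 0.125). Want P(X=3 | X≥2) = P(X=3) / P(X≥2).
P(X=3) = C(7,3)·0.125^3·0.875^4 = 0.0400710
P(X≥2) = 1 − 0.3926959 − 0.3926959 = 0.2146082
Ratio = 0.0400710 / 0.2146082 = 0.1867171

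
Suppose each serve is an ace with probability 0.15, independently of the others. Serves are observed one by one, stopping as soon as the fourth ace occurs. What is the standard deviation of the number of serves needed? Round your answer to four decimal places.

12.2927

Y = total serves until the fourth success; negative binomial with r=4, p=0.15.
SD(Y) = √[r(1−p)/p²] = √(151.111111) = 12.292726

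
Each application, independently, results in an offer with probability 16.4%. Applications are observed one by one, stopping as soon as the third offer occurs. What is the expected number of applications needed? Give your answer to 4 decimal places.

Y = total applications until the third success; negative binomial with r=3, p=0.164.
E[Y] = r / p = 3 / 0.164 = 18.292683

18.2927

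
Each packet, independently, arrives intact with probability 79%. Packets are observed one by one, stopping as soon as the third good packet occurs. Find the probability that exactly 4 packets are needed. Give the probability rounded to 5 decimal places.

0.31061

Y = trial on which the third success occurs; negative binomial, r=3, p=0.79.
P(Y=4) = C(3,2) · p^3 · (1−p)^1
= 3 · 0.49304 · 0.21 = 0.3106146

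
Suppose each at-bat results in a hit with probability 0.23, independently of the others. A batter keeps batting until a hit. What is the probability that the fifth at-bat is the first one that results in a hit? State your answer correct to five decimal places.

0.08085

Geometric (trials to first success), p = 0.23.
P(Y = 5) = (1−p)^4 · p = 0.35153 · 0.23 = 0.0808520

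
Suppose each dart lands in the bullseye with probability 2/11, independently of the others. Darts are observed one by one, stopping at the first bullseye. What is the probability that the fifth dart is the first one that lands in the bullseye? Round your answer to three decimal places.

Geometric (trials to first success), p = 0.181818.
P(Y = 5) = (1−p)^4 · p = 0.44813 · 0.181818 = 0.08148

0.081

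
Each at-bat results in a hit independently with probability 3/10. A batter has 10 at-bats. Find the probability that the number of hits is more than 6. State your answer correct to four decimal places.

0.0106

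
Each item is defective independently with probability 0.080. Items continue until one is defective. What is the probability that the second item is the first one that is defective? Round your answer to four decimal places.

Geometric (trials to first success), p = 0.08.
P(Y = 2) = (1−p)^1 · p = 0.92 · 0.08 = 0.073600

0.0736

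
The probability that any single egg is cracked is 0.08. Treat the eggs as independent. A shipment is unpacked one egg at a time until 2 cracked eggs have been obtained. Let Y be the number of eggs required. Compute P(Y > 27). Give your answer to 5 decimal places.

0.35240

Needing more than 27 eggs ⇔ fewer than 2 successes in the first 27. With X ~ Binomial(27, 0.08), P(Y > 27) = P(X ≤ 1).
  k=0: C(27,0)·0.08^0·0.92^27 = 0.1052619
  k=1: C(27,1)·0.08^1·0.92^26 = 0.2471367
P(X ≤ 1) = 0.3523986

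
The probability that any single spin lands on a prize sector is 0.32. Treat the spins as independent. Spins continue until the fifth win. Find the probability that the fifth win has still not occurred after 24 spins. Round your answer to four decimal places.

Needing more than 24 spins ⇔ fewer than 5 successes in the first 24. With X ~ Binomial(24, 0.32), P(Y > 24) = P(X ≤ 4).
  k=0: C(24,0)·0.32^0·0.68^24 = 0.000096
  k=1: C(24,1)·0.32^1·0.68^23 = 0.001079
  k=2: C(24,2)·0.32^2·0.68^22 = 0.005840
  k=3: C(24,3)·0.32^3·0.68^21 = 0.020153
  k=4: C(24,4)·0.32^4·0.68^20 = 0.049791
P(X ≤ 4) = 0.076959

0.0770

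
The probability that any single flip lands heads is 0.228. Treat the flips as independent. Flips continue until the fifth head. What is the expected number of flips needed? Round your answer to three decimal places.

21.930

Y = total flips until the fifth success; negative binomial with r=5, p=0.228.
E[Y] = r / p = 5 / 0.228 = 21.92982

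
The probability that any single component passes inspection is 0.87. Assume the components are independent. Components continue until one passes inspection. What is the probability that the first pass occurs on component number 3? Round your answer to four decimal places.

Geometric (trials to first success), p = 0.87.
P(Y = 3) = (1−p)^2 · p = 0.0169 · 0.87 = 0.014703

0.0147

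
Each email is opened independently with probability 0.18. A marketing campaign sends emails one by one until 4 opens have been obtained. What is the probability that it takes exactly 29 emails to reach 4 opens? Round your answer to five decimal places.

Y = trial on which the fourth success occurs; negative binomial, r=4, p=0.18.
P(Y=29) = C(28,3) · p^4 · (1−p)^25
= 3276 · 0.0010498 · 0.007004 = 0.0240869

0.02409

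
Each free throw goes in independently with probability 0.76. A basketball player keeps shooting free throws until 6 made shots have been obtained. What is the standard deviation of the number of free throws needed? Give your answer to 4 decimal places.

Y = total free throws until the sixth success; negative binomial with r=6, p=0.76.
SD(Y) = √[r(1−p)/p²] = √(2.493075) = 1.578947

1.5789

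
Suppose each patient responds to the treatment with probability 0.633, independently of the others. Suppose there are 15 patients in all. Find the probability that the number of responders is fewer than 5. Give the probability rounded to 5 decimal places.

X ~ Binomial(15, 0.633); P(X ≤ 4) = Σ C(15,k) p^k (1−p)^(15−k) over k:
  k=0: C(15,0)·0.633^0·0.367^15 = 0.0000003
  k=1: C(15,1)·0.633^1·0.367^14 = 0.0000076
  k=2: C(15,2)·0.633^2·0.367^13 = 0.0000922
  k=3: C(15,3)·0.633^3·0.367^12 = 0.0006890
  k=4: C(15,4)·0.633^4·0.367^11 = 0.0035651
Total = 0.0043542

0.00435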